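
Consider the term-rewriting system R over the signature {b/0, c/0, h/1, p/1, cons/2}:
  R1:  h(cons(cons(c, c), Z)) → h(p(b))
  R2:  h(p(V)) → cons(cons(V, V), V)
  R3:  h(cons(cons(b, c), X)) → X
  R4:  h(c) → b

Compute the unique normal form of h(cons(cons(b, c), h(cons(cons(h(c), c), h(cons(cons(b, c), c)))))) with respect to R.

c

1. h(cons(cons(b, c), h(cons(cons(h(c), c), h(cons(cons(b, c), c))))))  →  h(cons(cons(h(c), c), h(cons(cons(b, c), c))))   [R3 at ε]
2. h(cons(cons(h(c), c), h(cons(cons(b, c), c))))  →  h(cons(cons(b, c), h(cons(cons(b, c), c))))   [R4 at 1.1.1]
3. h(cons(cons(b, c), h(cons(cons(b, c), c))))  →  h(cons(cons(b, c), c))   [R3 at ε]
4. h(cons(cons(b, c), c))  →  c   [R3 at ε]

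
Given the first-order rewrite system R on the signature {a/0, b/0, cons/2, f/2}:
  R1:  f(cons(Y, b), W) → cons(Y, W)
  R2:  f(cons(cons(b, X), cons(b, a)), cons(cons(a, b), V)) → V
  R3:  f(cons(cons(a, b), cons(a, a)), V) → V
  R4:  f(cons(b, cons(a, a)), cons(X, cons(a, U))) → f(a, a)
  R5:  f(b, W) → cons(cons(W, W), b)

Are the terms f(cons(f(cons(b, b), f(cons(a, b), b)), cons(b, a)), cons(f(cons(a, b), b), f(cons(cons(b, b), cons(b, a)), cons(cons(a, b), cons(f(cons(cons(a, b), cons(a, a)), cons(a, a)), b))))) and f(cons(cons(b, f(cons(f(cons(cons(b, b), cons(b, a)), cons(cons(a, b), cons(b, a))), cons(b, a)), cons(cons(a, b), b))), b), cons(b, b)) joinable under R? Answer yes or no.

Reduce t₁ = f(cons(f(cons(b, b), f(cons(a, b), b)), cons(b, a)), cons(f(cons(a, b), b), f(cons(cons(b, b), cons(b, a)), cons(cons(a, b), cons(f(cons(cons(a, b), cons(a, a)), cons(a, a)), b))))):
1. f(cons(f(cons(b, b), f(cons(a, b), b)), cons(b, a)), cons(f(cons(a, b), b), f(cons(cons(b, b), cons(b, a)), cons(cons(a, b), cons(f(cons(cons(a, b), cons(a, a)), cons(a, a)), b)))))  →  f(cons(cons(b, f(cons(a, b), b)), cons(b, a)), cons(f(cons(a, b), b), f(cons(cons(b, b), cons(b, a)), cons(cons(a, b), cons(f(cons(cons(a, b), cons(a, a)), cons(a, a)), b)))))   [R1 at 1.1]
2. f(cons(cons(b, f(cons(a, b), b)), cons(b, a)), cons(f(cons(a, b), b), f(cons(cons(b, b), cons(b, a)), cons(cons(a, b), cons(f(cons(cons(a, b), cons(a, a)), cons(a, a)), b)))))  →  f(cons(cons(b, cons(a, b)), cons(b, a)), cons(f(cons(a, b), b), f(cons(cons(b, b), cons(b, a)), cons(cons(a, b), cons(f(cons(cons(a, b), cons(a, a)), cons(a, a)), b)))))   [R1 at 1.1.2]
3. f(cons(cons(b, cons(a, b)), cons(b, a)), cons(f(cons(a, b), b), f(cons(cons(b, b), cons(b, a)), cons(cons(a, b), cons(f(cons(cons(a, b), cons(a, a)), cons(a, a)), b)))))  →  f(cons(cons(b, cons(a, b)), cons(b, a)), cons(cons(a, b), f(cons(cons(b, b), cons(b, a)), cons(cons(a, b), cons(f(cons(cons(a, b), cons(a, a)), cons(a, a)), b)))))   [R1 at 2.1]
4. f(cons(cons(b, cons(a, b)), cons(b, a)), cons(cons(a, b), f(cons(cons(b, b), cons(b, a)), cons(cons(a, b), cons(f(cons(cons(a, b), cons(a, a)), cons(a, a)), b)))))  →  f(cons(cons(b, b), cons(b, a)), cons(cons(a, b), cons(f(cons(cons(a, b), cons(a, a)), cons(a, a)), b)))   [R2 at ε]
5. f(cons(cons(b, b), cons(b, a)), cons(cons(a, b), cons(f(cons(cons(a, b), cons(a, a)), cons(a, a)), b)))  →  cons(f(cons(cons(a, b), cons(a, a)), cons(a, a)), b)   [R2 at ε]
6. cons(f(cons(cons(a, b), cons(a, a)), cons(a, a)), b)  →  cons(cons(a, a), b)   [R3 at 1]

Reduce t₂ = f(cons(cons(b, f(cons(f(cons(cons(b, b), cons(b, a)), cons(cons(a, b), cons(b, a))), cons(b, a)), cons(cons(a, b), b))), b), cons(b, b)):
1. f(cons(cons(b, f(cons(f(cons(cons(b, b), cons(b, a)), cons(cons(a, b), cons(b, a))), cons(b, a)), cons(cons(a, b), b))), b), cons(b, b))  →  cons(cons(b, f(cons(f(cons(cons(b, b), cons(b, a)), cons(cons(a, b), cons(b, a))), cons(b, a)), cons(cons(a, b), b))), cons(b, b))   [R1 at ε]
2. cons(cons(b, f(cons(f(cons(cons(b, b), cons(b, a)), cons(cons(a, b), cons(b, a))), cons(b, a)), cons(cons(a, b), b))), cons(b, b))  →  cons(cons(b, f(cons(cons(b, a), cons(b, a)), cons(cons(a, b), b))), cons(b, b))   [R2 at 1.2.1.1]
3. cons(cons(b, f(cons(cons(b, a), cons(b, a)), cons(cons(a, b), b))), cons(b, b))  →  cons(cons(b, b), cons(b, b))   [R2 at 1.2]

no — NF(t₁) = cons(cons(a, a), b), NF(t₂) = cons(cons(b, b), cons(b, b))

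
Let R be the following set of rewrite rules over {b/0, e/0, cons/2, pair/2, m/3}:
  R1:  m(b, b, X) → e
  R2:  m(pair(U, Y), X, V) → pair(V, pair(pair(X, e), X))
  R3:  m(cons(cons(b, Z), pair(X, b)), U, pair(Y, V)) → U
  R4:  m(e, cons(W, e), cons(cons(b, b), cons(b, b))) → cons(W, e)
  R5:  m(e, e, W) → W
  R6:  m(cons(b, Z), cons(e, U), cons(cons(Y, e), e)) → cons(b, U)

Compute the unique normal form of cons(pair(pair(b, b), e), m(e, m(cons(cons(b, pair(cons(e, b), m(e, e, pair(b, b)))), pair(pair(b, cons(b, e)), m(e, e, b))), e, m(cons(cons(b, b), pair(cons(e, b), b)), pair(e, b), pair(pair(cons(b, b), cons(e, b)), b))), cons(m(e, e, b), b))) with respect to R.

cons(pair(pair(b, b), e), cons(b, b))

1. cons(pair(pair(b, b), e), m(e, m(cons(cons(b, pair(cons(e, b), m(e, e, pair(b, b)))), pair(pair(b, cons(b, e)), m(e, e, b))), e, m(cons(cons(b, b), pair(cons(e, b), b)), pair(e, b), pair(pair(cons(b, b), cons(e, b)), b))), cons(m(e, e, b), b)))  →  cons(pair(pair(b, b), e), m(e, m(cons(cons(b, pair(cons(e, b), pair(b, b))), pair(pair(b, cons(b, e)), m(e, e, b))), e, m(cons(cons(b, b), pair(cons(e, b), b)), pair(e, b), pair(pair(cons(b, b), cons(e, b)), b))), cons(m(e, e, b), b)))   [R5 at 2.2.1.1.2.2]
2. cons(pair(pair(b, b), e), m(e, m(cons(cons(b, pair(cons(e, b), pair(b, b))), pair(pair(b, cons(b, e)), m(e, e, b))), e, m(cons(cons(b, b), pair(cons(e, b), b)), pair(e, b), pair(pair(cons(b, b), cons(e, b)), b))), cons(m(e, e, b), b)))  →  cons(pair(pair(b, b), e), m(e, m(cons(cons(b, pair(cons(e, b), pair(b, b))), pair(pair(b, cons(b, e)), b)), e, m(cons(cons(b, b), pair(cons(e, b), b)), pair(e, b), pair(pair(cons(b, b), cons(e, b)), b))), cons(m(e, e, b), b)))   [R5 at 2.2.1.2.2]
3. cons(pair(pair(b, b), e), m(e, m(cons(cons(b, pair(cons(e, b), pair(b, b))), pair(pair(b, cons(b, e)), b)), e, m(cons(cons(b, b), pair(cons(e, b), b)), pair(e, b), pair(pair(cons(b, b), cons(e, b)), b))), cons(m(e, e, b), b)))  →  cons(pair(pair(b, b), e), m(e, m(cons(cons(b, pair(cons(e, b), pair(b, b))), pair(pair(b, cons(b, e)), b)), e, pair(e, b)), cons(m(e, e, b), b)))   [R3 at 2.2.3]
4. cons(pair(pair(b, b), e), m(e, m(cons(cons(b, pair(cons(e, b), pair(b, b))), pair(pair(b, cons(b, e)), b)), e, pair(e, b)), cons(m(e, e, b), b)))  →  cons(pair(pair(b, b), e), m(e, e, cons(m(e, e, b), b)))   [R3 at 2.2]
5. cons(pair(pair(b, b), e), m(e, e, cons(m(e, e, b), b)))  →  cons(pair(pair(b, b), e), cons(m(e, e, b), b))   [R5 at 2]
6. cons(pair(pair(b, b), e), cons(m(e, e, b), b))  →  cons(pair(pair(b, b), e), cons(b, b))   [R5 at 2.1]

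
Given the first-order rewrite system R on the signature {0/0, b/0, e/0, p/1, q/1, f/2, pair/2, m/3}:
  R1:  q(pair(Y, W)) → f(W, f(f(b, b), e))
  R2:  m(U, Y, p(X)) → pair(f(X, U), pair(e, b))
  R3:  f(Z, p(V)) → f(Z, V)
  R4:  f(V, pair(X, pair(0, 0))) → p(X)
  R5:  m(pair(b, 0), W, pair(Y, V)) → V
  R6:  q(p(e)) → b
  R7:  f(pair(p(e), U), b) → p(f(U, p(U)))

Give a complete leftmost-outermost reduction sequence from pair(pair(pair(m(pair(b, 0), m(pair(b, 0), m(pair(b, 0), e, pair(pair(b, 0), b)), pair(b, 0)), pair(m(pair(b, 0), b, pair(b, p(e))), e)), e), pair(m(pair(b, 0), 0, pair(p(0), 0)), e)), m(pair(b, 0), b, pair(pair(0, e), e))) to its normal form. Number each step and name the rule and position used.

pair(pair(pair(e, e), pair(0, e)), e)

1. pair(pair(pair(m(pair(b, 0), m(pair(b, 0), m(pair(b, 0), e, pair(pair(b, 0), b)), pair(b, 0)), pair(m(pair(b, 0), b, pair(b, p(e))), e)), e), pair(m(pair(b, 0), 0, pair(p(0), 0)), e)), m(pair(b, 0), b, pair(pair(0, e), e)))  →  pair(pair(pair(e, e), pair(m(pair(b, 0), 0, pair(p(0), 0)), e)), m(pair(b, 0), b, pair(pair(0, e), e)))   [R5 at 1.1.1]
2. pair(pair(pair(e, e), pair(m(pair(b, 0), 0, pair(p(0), 0)), e)), m(pair(b, 0), b, pair(pair(0, e), e)))  →  pair(pair(pair(e, e), pair(0, e)), m(pair(b, 0), b, pair(pair(0, e), e)))   [R5 at 1.2.1]
3. pair(pair(pair(e, e), pair(0, e)), m(pair(b, 0), b, pair(pair(0, e), e)))  →  pair(pair(pair(e, e), pair(0, e)), e)   [R5 at 2]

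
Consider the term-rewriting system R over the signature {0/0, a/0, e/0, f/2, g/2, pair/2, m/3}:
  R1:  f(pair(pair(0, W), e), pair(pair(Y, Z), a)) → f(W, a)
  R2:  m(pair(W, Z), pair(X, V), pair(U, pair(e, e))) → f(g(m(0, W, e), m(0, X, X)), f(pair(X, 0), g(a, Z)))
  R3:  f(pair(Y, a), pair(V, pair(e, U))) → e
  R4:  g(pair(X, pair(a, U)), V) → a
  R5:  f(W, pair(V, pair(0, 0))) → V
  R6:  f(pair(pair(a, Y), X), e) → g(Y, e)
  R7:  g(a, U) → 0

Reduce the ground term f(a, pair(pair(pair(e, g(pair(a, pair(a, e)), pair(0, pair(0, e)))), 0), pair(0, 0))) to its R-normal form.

1. f(a, pair(pair(pair(e, g(pair(a, pair(a, e)), pair(0, pair(0, e)))), 0), pair(0, 0)))  →  pair(pair(e, g(pair(a, pair(a, e)), pair(0, pair(0, e)))), 0)   [R5 at ε]
2. pair(pair(e, g(pair(a, pair(a, e)), pair(0, pair(0, e)))), 0)  →  pair(pair(e, a), 0)   [R4 at 1.2]

pair(pair(e, a), 0)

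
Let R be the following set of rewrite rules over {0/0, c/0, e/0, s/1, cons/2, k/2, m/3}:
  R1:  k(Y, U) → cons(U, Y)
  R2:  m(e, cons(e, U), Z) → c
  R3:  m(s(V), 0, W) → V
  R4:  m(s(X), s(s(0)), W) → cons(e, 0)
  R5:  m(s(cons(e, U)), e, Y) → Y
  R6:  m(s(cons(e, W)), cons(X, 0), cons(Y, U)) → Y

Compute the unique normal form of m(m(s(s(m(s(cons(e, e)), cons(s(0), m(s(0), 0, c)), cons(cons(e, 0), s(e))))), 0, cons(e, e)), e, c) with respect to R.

1. m(m(s(s(m(s(cons(e, e)), cons(s(0), m(s(0), 0, c)), cons(cons(e, 0), s(e))))), 0, cons(e, e)), e, c)  →  m(s(m(s(cons(e, e)), cons(s(0), m(s(0), 0, c)), cons(cons(e, 0), s(e)))), e, c)   [R3 at 1]
2. m(s(m(s(cons(e, e)), cons(s(0), m(s(0), 0, c)), cons(cons(e, 0), s(e)))), e, c)  →  m(s(m(s(cons(e, e)), cons(s(0), 0), cons(cons(e, 0), s(e)))), e, c)   [R3 at 1.1.2.2]
3. m(s(m(s(cons(e, e)), cons(s(0), 0), cons(cons(e, 0), s(e)))), e, c)  →  m(s(cons(e, 0)), e, c)   [R6 at 1.1]
4. m(s(cons(e, 0)), e, c)  →  c   [R5 at ε]

c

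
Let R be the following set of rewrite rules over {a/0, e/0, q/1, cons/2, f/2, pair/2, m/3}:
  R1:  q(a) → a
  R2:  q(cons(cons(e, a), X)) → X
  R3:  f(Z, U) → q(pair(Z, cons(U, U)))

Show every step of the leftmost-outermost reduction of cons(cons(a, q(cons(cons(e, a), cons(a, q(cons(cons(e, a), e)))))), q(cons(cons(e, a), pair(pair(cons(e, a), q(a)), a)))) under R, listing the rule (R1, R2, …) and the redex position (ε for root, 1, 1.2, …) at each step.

cons(cons(a, cons(a, e)), pair(pair(cons(e, a), a), a))

1. cons(cons(a, q(cons(cons(e, a), cons(a, q(cons(cons(e, a), e)))))), q(cons(cons(e, a), pair(pair(cons(e, a), q(a)), a))))  →  cons(cons(a, cons(a, q(cons(cons(e, a), e)))), q(cons(cons(e, a), pair(pair(cons(e, a), q(a)), a))))   [R2 at 1.2]
2. cons(cons(a, cons(a, q(cons(cons(e, a), e)))), q(cons(cons(e, a), pair(pair(cons(e, a), q(a)), a))))  →  cons(cons(a, cons(a, e)), q(cons(cons(e, a), pair(pair(cons(e, a), q(a)), a))))   [R2 at 1.2.2]
3. cons(cons(a, cons(a, e)), q(cons(cons(e, a), pair(pair(cons(e, a), q(a)), a))))  →  cons(cons(a, cons(a, e)), pair(pair(cons(e, a), q(a)), a))   [R2 at 2]
4. cons(cons(a, cons(a, e)), pair(pair(cons(e, a), q(a)), a))  →  cons(cons(a, cons(a, e)), pair(pair(cons(e, a), a), a))   [R1 at 2.1.2]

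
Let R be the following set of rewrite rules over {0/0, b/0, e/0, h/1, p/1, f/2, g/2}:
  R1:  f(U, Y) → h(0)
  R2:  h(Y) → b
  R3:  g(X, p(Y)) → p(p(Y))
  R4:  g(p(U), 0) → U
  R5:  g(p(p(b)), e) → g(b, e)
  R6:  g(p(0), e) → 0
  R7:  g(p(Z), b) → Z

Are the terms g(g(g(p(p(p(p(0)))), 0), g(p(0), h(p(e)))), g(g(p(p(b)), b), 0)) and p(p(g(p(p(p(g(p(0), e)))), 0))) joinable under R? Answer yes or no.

no — NF(t₁) = p(0), NF(t₂) = p(p(p(p(0))))

Reduce t₁ = g(g(g(p(p(p(p(0)))), 0), g(p(0), h(p(e)))), g(g(p(p(b)), b), 0)):
1. g(g(g(p(p(p(p(0)))), 0), g(p(0), h(p(e)))), g(g(p(p(b)), b), 0))  →  g(g(p(p(p(0))), g(p(0), h(p(e)))), g(g(p(p(b)), b), 0))   [R4 at 1.1]
2. g(g(p(p(p(0))), g(p(0), h(p(e)))), g(g(p(p(b)), b), 0))  →  g(g(p(p(p(0))), g(p(0), b)), g(g(p(p(b)), b), 0))   [R2 at 1.2.2]
3. g(g(p(p(p(0))), g(p(0), b)), g(g(p(p(b)), b), 0))  →  g(g(p(p(p(0))), 0), g(g(p(p(b)), b), 0))   [R7 at 1.2]
4. g(g(p(p(p(0))), 0), g(g(p(p(b)), b), 0))  →  g(p(p(0)), g(g(p(p(b)), b), 0))   [R4 at 1]
5. g(p(p(0)), g(g(p(p(b)), b), 0))  →  g(p(p(0)), g(p(b), 0))   [R7 at 2.1]
6. g(p(p(0)), g(p(b), 0))  →  g(p(p(0)), b)   [R4 at 2]
7. g(p(p(0)), b)  →  p(0)   [R7 at ε]

Reduce t₂ = p(p(g(p(p(p(g(p(0), e)))), 0))):
1. p(p(g(p(p(p(g(p(0), e)))), 0)))  →  p(p(p(p(g(p(0), e)))))   [R4 at 1.1]
2. p(p(p(p(g(p(0), e)))))  →  p(p(p(p(0))))   [R6 at 1.1.1.1]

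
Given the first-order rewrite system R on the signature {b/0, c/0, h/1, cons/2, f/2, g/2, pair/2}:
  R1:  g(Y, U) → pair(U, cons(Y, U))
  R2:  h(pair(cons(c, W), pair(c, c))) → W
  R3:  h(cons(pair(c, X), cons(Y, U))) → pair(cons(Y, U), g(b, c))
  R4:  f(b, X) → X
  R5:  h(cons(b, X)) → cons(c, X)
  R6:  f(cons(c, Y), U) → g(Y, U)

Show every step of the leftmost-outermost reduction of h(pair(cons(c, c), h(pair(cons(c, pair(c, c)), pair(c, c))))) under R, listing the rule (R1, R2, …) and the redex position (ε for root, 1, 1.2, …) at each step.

c

1. h(pair(cons(c, c), h(pair(cons(c, pair(c, c)), pair(c, c)))))  →  h(pair(cons(c, c), pair(c, c)))   [R2 at 1.2]
2. h(pair(cons(c, c), pair(c, c)))  →  c   [R2 at ε]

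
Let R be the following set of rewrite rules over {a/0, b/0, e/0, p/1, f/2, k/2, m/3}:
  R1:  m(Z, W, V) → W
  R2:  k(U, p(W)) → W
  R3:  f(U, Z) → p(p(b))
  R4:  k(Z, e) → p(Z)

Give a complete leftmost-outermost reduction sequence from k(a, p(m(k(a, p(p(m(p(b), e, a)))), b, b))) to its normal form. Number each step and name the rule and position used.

1. k(a, p(m(k(a, p(p(m(p(b), e, a)))), b, b)))  →  m(k(a, p(p(m(p(b), e, a)))), b, b)   [R2 at ε]
2. m(k(a, p(p(m(p(b), e, a)))), b, b)  →  b   [R1 at ε]

b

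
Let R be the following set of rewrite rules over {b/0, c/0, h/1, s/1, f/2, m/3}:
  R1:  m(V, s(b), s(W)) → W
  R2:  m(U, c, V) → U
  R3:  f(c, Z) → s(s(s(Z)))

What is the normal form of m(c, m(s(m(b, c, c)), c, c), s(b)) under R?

1. m(c, m(s(m(b, c, c)), c, c), s(b))  →  m(c, s(m(b, c, c)), s(b))   [R2 at 2]
2. m(c, s(m(b, c, c)), s(b))  →  m(c, s(b), s(b))   [R2 at 2.1]
3. m(c, s(b), s(b))  →  b   [R1 at ε]

b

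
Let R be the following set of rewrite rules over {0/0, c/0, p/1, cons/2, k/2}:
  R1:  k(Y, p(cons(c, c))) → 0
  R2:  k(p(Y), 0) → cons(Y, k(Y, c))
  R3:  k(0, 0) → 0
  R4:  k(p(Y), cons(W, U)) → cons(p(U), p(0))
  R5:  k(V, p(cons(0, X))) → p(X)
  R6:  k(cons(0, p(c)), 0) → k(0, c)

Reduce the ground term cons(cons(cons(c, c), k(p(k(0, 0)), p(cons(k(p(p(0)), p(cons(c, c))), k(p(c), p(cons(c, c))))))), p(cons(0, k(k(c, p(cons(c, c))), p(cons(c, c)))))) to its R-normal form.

cons(cons(cons(c, c), p(0)), p(cons(0, 0)))

1. cons(cons(cons(c, c), k(p(k(0, 0)), p(cons(k(p(p(0)), p(cons(c, c))), k(p(c), p(cons(c, c))))))), p(cons(0, k(k(c, p(cons(c, c))), p(cons(c, c))))))  →  cons(cons(cons(c, c), k(p(0), p(cons(k(p(p(0)), p(cons(c, c))), k(p(c), p(cons(c, c))))))), p(cons(0, k(k(c, p(cons(c, c))), p(cons(c, c))))))   [R3 at 1.2.1.1]
2. cons(cons(cons(c, c), k(p(0), p(cons(k(p(p(0)), p(cons(c, c))), k(p(c), p(cons(c, c))))))), p(cons(0, k(k(c, p(cons(c, c))), p(cons(c, c))))))  →  cons(cons(cons(c, c), k(p(0), p(cons(0, k(p(c), p(cons(c, c))))))), p(cons(0, k(k(c, p(cons(c, c))), p(cons(c, c))))))   [R1 at 1.2.2.1.1]
3. cons(cons(cons(c, c), k(p(0), p(cons(0, k(p(c), p(cons(c, c))))))), p(cons(0, k(k(c, p(cons(c, c))), p(cons(c, c))))))  →  cons(cons(cons(c, c), p(k(p(c), p(cons(c, c))))), p(cons(0, k(k(c, p(cons(c, c))), p(cons(c, c))))))   [R5 at 1.2]
4. cons(cons(cons(c, c), p(k(p(c), p(cons(c, c))))), p(cons(0, k(k(c, p(cons(c, c))), p(cons(c, c))))))  →  cons(cons(cons(c, c), p(0)), p(cons(0, k(k(c, p(cons(c, c))), p(cons(c, c))))))   [R1 at 1.2.1]
5. cons(cons(cons(c, c), p(0)), p(cons(0, k(k(c, p(cons(c, c))), p(cons(c, c))))))  →  cons(cons(cons(c, c), p(0)), p(cons(0, 0)))   [R1 at 2.1.2]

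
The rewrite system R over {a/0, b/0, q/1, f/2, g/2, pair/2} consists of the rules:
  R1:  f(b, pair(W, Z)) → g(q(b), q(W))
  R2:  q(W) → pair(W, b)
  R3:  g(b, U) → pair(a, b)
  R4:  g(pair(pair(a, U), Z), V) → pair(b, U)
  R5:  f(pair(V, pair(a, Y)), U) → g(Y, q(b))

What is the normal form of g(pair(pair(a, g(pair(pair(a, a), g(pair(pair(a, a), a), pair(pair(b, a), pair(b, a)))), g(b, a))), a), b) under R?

pair(b, pair(b, a))

1. g(pair(pair(a, g(pair(pair(a, a), g(pair(pair(a, a), a), pair(pair(b, a), pair(b, a)))), g(b, a))), a), b)  →  pair(b, g(pair(pair(a, a), g(pair(pair(a, a), a), pair(pair(b, a), pair(b, a)))), g(b, a)))   [R4 at ε]
2. pair(b, g(pair(pair(a, a), g(pair(pair(a, a), a), pair(pair(b, a), pair(b, a)))), g(b, a)))  →  pair(b, pair(b, a))   [R4 at 2]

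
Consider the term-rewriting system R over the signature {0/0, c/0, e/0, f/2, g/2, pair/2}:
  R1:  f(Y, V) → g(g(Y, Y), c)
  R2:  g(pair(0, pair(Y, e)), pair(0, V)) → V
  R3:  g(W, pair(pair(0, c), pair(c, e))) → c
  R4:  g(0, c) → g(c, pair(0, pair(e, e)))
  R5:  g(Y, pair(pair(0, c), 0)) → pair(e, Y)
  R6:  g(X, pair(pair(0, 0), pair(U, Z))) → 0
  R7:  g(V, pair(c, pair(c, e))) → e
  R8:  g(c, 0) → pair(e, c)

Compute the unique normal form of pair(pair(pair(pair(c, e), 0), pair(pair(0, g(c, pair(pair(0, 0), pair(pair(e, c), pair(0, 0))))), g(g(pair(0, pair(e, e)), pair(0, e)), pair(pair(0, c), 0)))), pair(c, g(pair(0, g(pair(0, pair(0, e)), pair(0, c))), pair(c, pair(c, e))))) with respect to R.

pair(pair(pair(pair(c, e), 0), pair(pair(0, 0), pair(e, e))), pair(c, e))

1. pair(pair(pair(pair(c, e), 0), pair(pair(0, g(c, pair(pair(0, 0), pair(pair(e, c), pair(0, 0))))), g(g(pair(0, pair(e, e)), pair(0, e)), pair(pair(0, c), 0)))), pair(c, g(pair(0, g(pair(0, pair(0, e)), pair(0, c))), pair(c, pair(c, e)))))  →  pair(pair(pair(pair(c, e), 0), pair(pair(0, 0), g(g(pair(0, pair(e, e)), pair(0, e)), pair(pair(0, c), 0)))), pair(c, g(pair(0, g(pair(0, pair(0, e)), pair(0, c))), pair(c, pair(c, e)))))   [R6 at 1.2.1.2]
2. pair(pair(pair(pair(c, e), 0), pair(pair(0, 0), g(g(pair(0, pair(e, e)), pair(0, e)), pair(pair(0, c), 0)))), pair(c, g(pair(0, g(pair(0, pair(0, e)), pair(0, c))), pair(c, pair(c, e)))))  →  pair(pair(pair(pair(c, e), 0), pair(pair(0, 0), pair(e, g(pair(0, pair(e, e)), pair(0, e))))), pair(c, g(pair(0, g(pair(0, pair(0, e)), pair(0, c))), pair(c, pair(c, e)))))   [R5 at 1.2.2]
3. pair(pair(pair(pair(c, e), 0), pair(pair(0, 0), pair(e, g(pair(0, pair(e, e)), pair(0, e))))), pair(c, g(pair(0, g(pair(0, pair(0, e)), pair(0, c))), pair(c, pair(c, e)))))  →  pair(pair(pair(pair(c, e), 0), pair(pair(0, 0), pair(e, e))), pair(c, g(pair(0, g(pair(0, pair(0, e)), pair(0, c))), pair(c, pair(c, e)))))   [R2 at 1.2.2.2]
4. pair(pair(pair(pair(c, e), 0), pair(pair(0, 0), pair(e, e))), pair(c, g(pair(0, g(pair(0, pair(0, e)), pair(0, c))), pair(c, pair(c, e)))))  →  pair(pair(pair(pair(c, e), 0), pair(pair(0, 0), pair(e, e))), pair(c, e))   [R7 at 2.2]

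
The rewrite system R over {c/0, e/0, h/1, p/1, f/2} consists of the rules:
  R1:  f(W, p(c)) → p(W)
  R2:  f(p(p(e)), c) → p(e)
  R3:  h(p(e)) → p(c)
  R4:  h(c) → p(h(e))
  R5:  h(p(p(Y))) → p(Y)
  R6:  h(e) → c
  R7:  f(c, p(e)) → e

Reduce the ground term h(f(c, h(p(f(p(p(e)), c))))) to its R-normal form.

1. h(f(c, h(p(f(p(p(e)), c)))))  →  h(f(c, h(p(p(e)))))   [R2 at 1.2.1.1]
2. h(f(c, h(p(p(e)))))  →  h(f(c, p(e)))   [R5 at 1.2]
3. h(f(c, p(e)))  →  h(e)   [R7 at 1]
4. h(e)  →  c   [R6 at ε]

c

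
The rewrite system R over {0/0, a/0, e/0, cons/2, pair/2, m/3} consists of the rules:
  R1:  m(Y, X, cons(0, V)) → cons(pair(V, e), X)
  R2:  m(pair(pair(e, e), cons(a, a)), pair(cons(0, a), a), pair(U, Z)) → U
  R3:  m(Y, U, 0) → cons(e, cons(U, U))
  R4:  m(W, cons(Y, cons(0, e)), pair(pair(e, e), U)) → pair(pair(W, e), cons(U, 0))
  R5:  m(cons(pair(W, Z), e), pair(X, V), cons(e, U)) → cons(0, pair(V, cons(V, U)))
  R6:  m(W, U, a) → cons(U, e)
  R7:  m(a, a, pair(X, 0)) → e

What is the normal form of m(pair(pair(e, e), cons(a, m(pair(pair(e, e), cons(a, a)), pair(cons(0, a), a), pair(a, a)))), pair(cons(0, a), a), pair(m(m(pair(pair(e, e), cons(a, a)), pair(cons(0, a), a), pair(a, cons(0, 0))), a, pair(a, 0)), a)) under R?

1. m(pair(pair(e, e), cons(a, m(pair(pair(e, e), cons(a, a)), pair(cons(0, a), a), pair(a, a)))), pair(cons(0, a), a), pair(m(m(pair(pair(e, e), cons(a, a)), pair(cons(0, a), a), pair(a, cons(0, 0))), a, pair(a, 0)), a))  →  m(pair(pair(e, e), cons(a, a)), pair(cons(0, a), a), pair(m(m(pair(pair(e, e), cons(a, a)), pair(cons(0, a), a), pair(a, cons(0, 0))), a, pair(a, 0)), a))   [R2 at 1.2.2]
2. m(pair(pair(e, e), cons(a, a)), pair(cons(0, a), a), pair(m(m(pair(pair(e, e), cons(a, a)), pair(cons(0, a), a), pair(a, cons(0, 0))), a, pair(a, 0)), a))  →  m(m(pair(pair(e, e), cons(a, a)), pair(cons(0, a), a), pair(a, cons(0, 0))), a, pair(a, 0))   [R2 at ε]
3. m(m(pair(pair(e, e), cons(a, a)), pair(cons(0, a), a), pair(a, cons(0, 0))), a, pair(a, 0))  →  m(a, a, pair(a, 0))   [R2 at 1]
4. m(a, a, pair(a, 0))  →  e   [R7 at ε]

e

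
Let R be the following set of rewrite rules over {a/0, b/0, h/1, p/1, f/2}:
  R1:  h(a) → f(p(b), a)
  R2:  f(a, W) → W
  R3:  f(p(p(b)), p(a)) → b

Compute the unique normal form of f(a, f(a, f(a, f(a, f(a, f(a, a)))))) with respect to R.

1. f(a, f(a, f(a, f(a, f(a, f(a, a))))))  →  f(a, f(a, f(a, f(a, f(a, a)))))   [R2 at ε]
2. f(a, f(a, f(a, f(a, f(a, a)))))  →  f(a, f(a, f(a, f(a, a))))   [R2 at ε]
3. f(a, f(a, f(a, f(a, a))))  →  f(a, f(a, f(a, a)))   [R2 at ε]
4. f(a, f(a, f(a, a)))  →  f(a, f(a, a))   [R2 at ε]
5. f(a, f(a, a))  →  f(a, a)   [R2 at ε]
6. f(a, a)  →  a   [R2 at ε]

a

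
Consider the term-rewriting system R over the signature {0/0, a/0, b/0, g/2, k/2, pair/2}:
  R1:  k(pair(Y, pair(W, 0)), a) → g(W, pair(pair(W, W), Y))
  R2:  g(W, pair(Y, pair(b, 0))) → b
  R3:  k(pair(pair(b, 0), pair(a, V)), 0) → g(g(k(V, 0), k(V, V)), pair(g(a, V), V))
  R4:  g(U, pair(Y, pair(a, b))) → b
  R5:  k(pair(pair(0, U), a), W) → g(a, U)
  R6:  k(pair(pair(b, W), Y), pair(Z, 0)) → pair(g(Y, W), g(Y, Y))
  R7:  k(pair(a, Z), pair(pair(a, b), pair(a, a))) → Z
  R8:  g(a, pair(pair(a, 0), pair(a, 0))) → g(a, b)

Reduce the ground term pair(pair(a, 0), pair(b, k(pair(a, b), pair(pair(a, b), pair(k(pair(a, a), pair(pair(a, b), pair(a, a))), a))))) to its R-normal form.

1. pair(pair(a, 0), pair(b, k(pair(a, b), pair(pair(a, b), pair(k(pair(a, a), pair(pair(a, b), pair(a, a))), a)))))  →  pair(pair(a, 0), pair(b, k(pair(a, b), pair(pair(a, b), pair(a, a)))))   [R7 at 2.2.2.2.1]
2. pair(pair(a, 0), pair(b, k(pair(a, b), pair(pair(a, b), pair(a, a)))))  →  pair(pair(a, 0), pair(b, b))   [R7 at 2.2]

pair(pair(a, 0), pair(b, b))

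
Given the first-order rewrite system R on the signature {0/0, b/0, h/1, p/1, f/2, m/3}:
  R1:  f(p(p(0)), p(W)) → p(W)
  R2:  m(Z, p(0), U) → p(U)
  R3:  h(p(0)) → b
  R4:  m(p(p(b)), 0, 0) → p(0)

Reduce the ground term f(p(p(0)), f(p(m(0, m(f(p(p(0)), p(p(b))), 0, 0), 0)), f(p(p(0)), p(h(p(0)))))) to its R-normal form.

p(b)

1. f(p(p(0)), f(p(m(0, m(f(p(p(0)), p(p(b))), 0, 0), 0)), f(p(p(0)), p(h(p(0))))))  →  f(p(p(0)), f(p(m(0, m(p(p(b)), 0, 0), 0)), f(p(p(0)), p(h(p(0))))))   [R1 at 2.1.1.2.1]
2. f(p(p(0)), f(p(m(0, m(p(p(b)), 0, 0), 0)), f(p(p(0)), p(h(p(0))))))  →  f(p(p(0)), f(p(m(0, p(0), 0)), f(p(p(0)), p(h(p(0))))))   [R4 at 2.1.1.2]
3. f(p(p(0)), f(p(m(0, p(0), 0)), f(p(p(0)), p(h(p(0))))))  →  f(p(p(0)), f(p(p(0)), f(p(p(0)), p(h(p(0))))))   [R2 at 2.1.1]
4. f(p(p(0)), f(p(p(0)), f(p(p(0)), p(h(p(0))))))  →  f(p(p(0)), f(p(p(0)), p(h(p(0)))))   [R1 at 2.2]
5. f(p(p(0)), f(p(p(0)), p(h(p(0)))))  →  f(p(p(0)), p(h(p(0))))   [R1 at 2]
6. f(p(p(0)), p(h(p(0))))  →  p(h(p(0)))   [R1 at ε]
7. p(h(p(0)))  →  p(b)   [R3 at 1]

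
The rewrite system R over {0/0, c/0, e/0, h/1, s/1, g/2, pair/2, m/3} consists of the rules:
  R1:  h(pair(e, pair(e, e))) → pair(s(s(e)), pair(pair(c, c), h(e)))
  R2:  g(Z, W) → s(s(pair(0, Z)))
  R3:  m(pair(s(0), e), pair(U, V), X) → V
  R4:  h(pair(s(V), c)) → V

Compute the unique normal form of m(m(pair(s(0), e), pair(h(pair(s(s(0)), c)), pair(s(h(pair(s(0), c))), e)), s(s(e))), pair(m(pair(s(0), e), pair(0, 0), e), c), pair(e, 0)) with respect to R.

1. m(m(pair(s(0), e), pair(h(pair(s(s(0)), c)), pair(s(h(pair(s(0), c))), e)), s(s(e))), pair(m(pair(s(0), e), pair(0, 0), e), c), pair(e, 0))  →  m(pair(s(h(pair(s(0), c))), e), pair(m(pair(s(0), e), pair(0, 0), e), c), pair(e, 0))   [R3 at 1]
2. m(pair(s(h(pair(s(0), c))), e), pair(m(pair(s(0), e), pair(0, 0), e), c), pair(e, 0))  →  m(pair(s(0), e), pair(m(pair(s(0), e), pair(0, 0), e), c), pair(e, 0))   [R4 at 1.1.1]
3. m(pair(s(0), e), pair(m(pair(s(0), e), pair(0, 0), e), c), pair(e, 0))  →  c   [R3 at ε]

c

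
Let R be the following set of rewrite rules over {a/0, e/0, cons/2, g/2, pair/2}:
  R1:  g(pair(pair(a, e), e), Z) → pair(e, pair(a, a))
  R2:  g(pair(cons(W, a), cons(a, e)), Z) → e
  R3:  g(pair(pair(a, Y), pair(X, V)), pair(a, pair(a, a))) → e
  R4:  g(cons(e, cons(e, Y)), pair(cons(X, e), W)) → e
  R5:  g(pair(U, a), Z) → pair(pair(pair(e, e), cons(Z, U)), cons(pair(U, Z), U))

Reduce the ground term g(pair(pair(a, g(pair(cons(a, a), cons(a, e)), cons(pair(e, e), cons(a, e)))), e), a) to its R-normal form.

pair(e, pair(a, a))

1. g(pair(pair(a, g(pair(cons(a, a), cons(a, e)), cons(pair(e, e), cons(a, e)))), e), a)  →  g(pair(pair(a, e), e), a)   [R2 at 1.1.2]
2. g(pair(pair(a, e), e), a)  →  pair(e, pair(a, a))   [R1 at ε]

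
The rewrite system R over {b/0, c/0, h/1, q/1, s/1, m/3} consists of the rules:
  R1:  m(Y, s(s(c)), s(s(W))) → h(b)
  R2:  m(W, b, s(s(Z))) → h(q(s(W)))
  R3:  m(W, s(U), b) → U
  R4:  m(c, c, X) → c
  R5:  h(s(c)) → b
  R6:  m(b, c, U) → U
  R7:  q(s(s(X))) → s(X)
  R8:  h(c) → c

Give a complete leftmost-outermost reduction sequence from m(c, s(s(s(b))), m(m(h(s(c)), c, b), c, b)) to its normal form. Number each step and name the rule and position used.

s(s(b))

1. m(c, s(s(s(b))), m(m(h(s(c)), c, b), c, b))  →  m(c, s(s(s(b))), m(m(b, c, b), c, b))   [R5 at 3.1.1]
2. m(c, s(s(s(b))), m(m(b, c, b), c, b))  →  m(c, s(s(s(b))), m(b, c, b))   [R6 at 3.1]
3. m(c, s(s(s(b))), m(b, c, b))  →  m(c, s(s(s(b))), b)   [R6 at 3]
4. m(c, s(s(s(b))), b)  →  s(s(b))   [R3 at ε]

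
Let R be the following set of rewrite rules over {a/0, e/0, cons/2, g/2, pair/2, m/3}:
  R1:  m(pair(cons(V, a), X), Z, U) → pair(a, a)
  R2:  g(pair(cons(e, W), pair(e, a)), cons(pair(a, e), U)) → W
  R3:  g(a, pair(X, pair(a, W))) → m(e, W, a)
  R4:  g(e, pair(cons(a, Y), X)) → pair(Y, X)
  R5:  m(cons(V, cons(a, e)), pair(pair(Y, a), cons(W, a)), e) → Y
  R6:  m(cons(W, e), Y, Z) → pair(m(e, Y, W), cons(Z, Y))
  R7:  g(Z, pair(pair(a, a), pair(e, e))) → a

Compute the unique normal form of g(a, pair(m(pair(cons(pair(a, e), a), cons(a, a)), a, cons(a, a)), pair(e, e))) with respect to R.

1. g(a, pair(m(pair(cons(pair(a, e), a), cons(a, a)), a, cons(a, a)), pair(e, e)))  →  g(a, pair(pair(a, a), pair(e, e)))   [R1 at 2.1]
2. g(a, pair(pair(a, a), pair(e, e)))  →  a   [R7 at ε]

a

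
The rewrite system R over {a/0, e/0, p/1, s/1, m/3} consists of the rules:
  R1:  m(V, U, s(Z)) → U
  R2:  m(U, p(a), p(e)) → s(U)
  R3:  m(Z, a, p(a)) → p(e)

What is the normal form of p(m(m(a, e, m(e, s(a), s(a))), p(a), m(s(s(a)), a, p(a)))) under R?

1. p(m(m(a, e, m(e, s(a), s(a))), p(a), m(s(s(a)), a, p(a))))  →  p(m(m(a, e, s(a)), p(a), m(s(s(a)), a, p(a))))   [R1 at 1.1.3]
2. p(m(m(a, e, s(a)), p(a), m(s(s(a)), a, p(a))))  →  p(m(e, p(a), m(s(s(a)), a, p(a))))   [R1 at 1.1]
3. p(m(e, p(a), m(s(s(a)), a, p(a))))  →  p(m(e, p(a), p(e)))   [R3 at 1.3]
4. p(m(e, p(a), p(e)))  →  p(s(e))   [R2 at 1]

p(s(e))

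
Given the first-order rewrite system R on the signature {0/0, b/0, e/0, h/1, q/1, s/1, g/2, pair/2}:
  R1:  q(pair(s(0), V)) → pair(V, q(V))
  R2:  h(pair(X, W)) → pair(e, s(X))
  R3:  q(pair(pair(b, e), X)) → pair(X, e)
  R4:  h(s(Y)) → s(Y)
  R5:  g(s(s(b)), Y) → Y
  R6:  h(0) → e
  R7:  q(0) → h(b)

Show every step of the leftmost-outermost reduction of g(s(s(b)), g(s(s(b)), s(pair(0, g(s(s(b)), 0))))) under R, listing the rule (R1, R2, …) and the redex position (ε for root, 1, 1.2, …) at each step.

1. g(s(s(b)), g(s(s(b)), s(pair(0, g(s(s(b)), 0)))))  →  g(s(s(b)), s(pair(0, g(s(s(b)), 0))))   [R5 at ε]
2. g(s(s(b)), s(pair(0, g(s(s(b)), 0))))  →  s(pair(0, g(s(s(b)), 0)))   [R5 at ε]
3. s(pair(0, g(s(s(b)), 0)))  →  s(pair(0, 0))   [R5 at 1.2]

s(pair(0, 0))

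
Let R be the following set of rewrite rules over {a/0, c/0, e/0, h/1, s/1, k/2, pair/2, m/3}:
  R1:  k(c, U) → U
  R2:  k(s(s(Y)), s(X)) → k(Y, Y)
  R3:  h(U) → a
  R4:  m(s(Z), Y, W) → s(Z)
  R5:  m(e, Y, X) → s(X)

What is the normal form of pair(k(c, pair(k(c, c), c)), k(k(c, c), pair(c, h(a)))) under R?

pair(pair(c, c), pair(c, a))

1. pair(k(c, pair(k(c, c), c)), k(k(c, c), pair(c, h(a))))  →  pair(pair(k(c, c), c), k(k(c, c), pair(c, h(a))))   [R1 at 1]
2. pair(pair(k(c, c), c), k(k(c, c), pair(c, h(a))))  →  pair(pair(c, c), k(k(c, c), pair(c, h(a))))   [R1 at 1.1]
3. pair(pair(c, c), k(k(c, c), pair(c, h(a))))  →  pair(pair(c, c), k(c, pair(c, h(a))))   [R1 at 2.1]
4. pair(pair(c, c), k(c, pair(c, h(a))))  →  pair(pair(c, c), pair(c, h(a)))   [R1 at 2]
5. pair(pair(c, c), pair(c, h(a)))  →  pair(pair(c, c), pair(c, a))   [R3 at 2.2]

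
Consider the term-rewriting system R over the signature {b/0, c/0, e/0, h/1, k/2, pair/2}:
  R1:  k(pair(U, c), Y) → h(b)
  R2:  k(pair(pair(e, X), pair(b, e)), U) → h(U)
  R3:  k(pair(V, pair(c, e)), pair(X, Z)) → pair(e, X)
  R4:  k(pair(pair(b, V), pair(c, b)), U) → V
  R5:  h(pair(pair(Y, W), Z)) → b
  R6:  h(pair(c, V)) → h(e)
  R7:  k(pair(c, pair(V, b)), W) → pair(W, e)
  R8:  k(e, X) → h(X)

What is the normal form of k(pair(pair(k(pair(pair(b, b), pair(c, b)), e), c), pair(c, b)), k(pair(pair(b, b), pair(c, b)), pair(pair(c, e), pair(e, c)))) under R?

1. k(pair(pair(k(pair(pair(b, b), pair(c, b)), e), c), pair(c, b)), k(pair(pair(b, b), pair(c, b)), pair(pair(c, e), pair(e, c))))  →  k(pair(pair(b, c), pair(c, b)), k(pair(pair(b, b), pair(c, b)), pair(pair(c, e), pair(e, c))))   [R4 at 1.1.1]
2. k(pair(pair(b, c), pair(c, b)), k(pair(pair(b, b), pair(c, b)), pair(pair(c, e), pair(e, c))))  →  c   [R4 at ε]

c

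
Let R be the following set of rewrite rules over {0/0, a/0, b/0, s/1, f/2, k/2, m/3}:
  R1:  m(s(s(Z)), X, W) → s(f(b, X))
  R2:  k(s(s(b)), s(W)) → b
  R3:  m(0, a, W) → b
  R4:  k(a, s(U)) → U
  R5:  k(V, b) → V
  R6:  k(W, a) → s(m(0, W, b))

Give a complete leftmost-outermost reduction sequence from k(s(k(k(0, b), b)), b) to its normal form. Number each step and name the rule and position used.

s(0)

1. k(s(k(k(0, b), b)), b)  →  s(k(k(0, b), b))   [R5 at ε]
2. s(k(k(0, b), b))  →  s(k(0, b))   [R5 at 1]
3. s(k(0, b))  →  s(0)   [R5 at 1]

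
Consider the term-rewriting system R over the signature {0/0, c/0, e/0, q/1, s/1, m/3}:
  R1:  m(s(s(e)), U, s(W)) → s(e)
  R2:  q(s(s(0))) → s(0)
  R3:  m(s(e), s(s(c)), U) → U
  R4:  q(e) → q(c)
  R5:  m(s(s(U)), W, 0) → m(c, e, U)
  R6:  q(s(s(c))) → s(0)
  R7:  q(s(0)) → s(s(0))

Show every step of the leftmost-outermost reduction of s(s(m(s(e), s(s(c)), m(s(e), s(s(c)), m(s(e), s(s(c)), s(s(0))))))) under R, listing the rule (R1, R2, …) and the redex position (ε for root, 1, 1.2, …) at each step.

s(s(s(s(0))))

1. s(s(m(s(e), s(s(c)), m(s(e), s(s(c)), m(s(e), s(s(c)), s(s(0)))))))  →  s(s(m(s(e), s(s(c)), m(s(e), s(s(c)), s(s(0))))))   [R3 at 1.1]
2. s(s(m(s(e), s(s(c)), m(s(e), s(s(c)), s(s(0))))))  →  s(s(m(s(e), s(s(c)), s(s(0)))))   [R3 at 1.1]
3. s(s(m(s(e), s(s(c)), s(s(0)))))  →  s(s(s(s(0))))   [R3 at 1.1]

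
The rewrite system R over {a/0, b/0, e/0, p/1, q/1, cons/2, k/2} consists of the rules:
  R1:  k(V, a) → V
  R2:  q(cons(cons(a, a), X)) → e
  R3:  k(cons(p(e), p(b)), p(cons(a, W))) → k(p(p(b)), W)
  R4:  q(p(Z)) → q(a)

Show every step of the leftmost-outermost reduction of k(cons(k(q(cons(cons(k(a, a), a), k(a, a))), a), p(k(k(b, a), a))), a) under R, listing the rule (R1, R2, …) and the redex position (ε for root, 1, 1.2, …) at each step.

1. k(cons(k(q(cons(cons(k(a, a), a), k(a, a))), a), p(k(k(b, a), a))), a)  →  cons(k(q(cons(cons(k(a, a), a), k(a, a))), a), p(k(k(b, a), a)))   [R1 at ε]
2. cons(k(q(cons(cons(k(a, a), a), k(a, a))), a), p(k(k(b, a), a)))  →  cons(q(cons(cons(k(a, a), a), k(a, a))), p(k(k(b, a), a)))   [R1 at 1]
3. cons(q(cons(cons(k(a, a), a), k(a, a))), p(k(k(b, a), a)))  →  cons(q(cons(cons(a, a), k(a, a))), p(k(k(b, a), a)))   [R1 at 1.1.1.1]
4. cons(q(cons(cons(a, a), k(a, a))), p(k(k(b, a), a)))  →  cons(e, p(k(k(b, a), a)))   [R2 at 1]
5. cons(e, p(k(k(b, a), a)))  →  cons(e, p(k(b, a)))   [R1 at 2.1]
6. cons(e, p(k(b, a)))  →  cons(e, p(b))   [R1 at 2.1]

cons(e, p(b))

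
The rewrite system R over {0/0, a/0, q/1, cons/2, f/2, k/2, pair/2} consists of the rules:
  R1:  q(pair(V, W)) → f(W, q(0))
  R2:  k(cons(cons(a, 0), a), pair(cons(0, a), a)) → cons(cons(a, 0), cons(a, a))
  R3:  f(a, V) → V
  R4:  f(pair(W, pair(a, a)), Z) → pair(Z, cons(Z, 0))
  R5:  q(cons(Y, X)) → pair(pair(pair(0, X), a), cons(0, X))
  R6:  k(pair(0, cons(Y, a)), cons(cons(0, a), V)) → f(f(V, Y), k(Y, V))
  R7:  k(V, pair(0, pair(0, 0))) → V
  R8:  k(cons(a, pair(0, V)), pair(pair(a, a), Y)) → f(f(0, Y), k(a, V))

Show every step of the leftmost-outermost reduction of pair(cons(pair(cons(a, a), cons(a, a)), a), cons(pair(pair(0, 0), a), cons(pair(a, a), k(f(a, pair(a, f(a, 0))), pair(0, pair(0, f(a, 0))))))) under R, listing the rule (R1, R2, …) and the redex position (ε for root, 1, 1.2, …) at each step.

1. pair(cons(pair(cons(a, a), cons(a, a)), a), cons(pair(pair(0, 0), a), cons(pair(a, a), k(f(a, pair(a, f(a, 0))), pair(0, pair(0, f(a, 0)))))))  →  pair(cons(pair(cons(a, a), cons(a, a)), a), cons(pair(pair(0, 0), a), cons(pair(a, a), k(pair(a, f(a, 0)), pair(0, pair(0, f(a, 0)))))))   [R3 at 2.2.2.1]
2. pair(cons(pair(cons(a, a), cons(a, a)), a), cons(pair(pair(0, 0), a), cons(pair(a, a), k(pair(a, f(a, 0)), pair(0, pair(0, f(a, 0)))))))  →  pair(cons(pair(cons(a, a), cons(a, a)), a), cons(pair(pair(0, 0), a), cons(pair(a, a), k(pair(a, 0), pair(0, pair(0, f(a, 0)))))))   [R3 at 2.2.2.1.2]
3. pair(cons(pair(cons(a, a), cons(a, a)), a), cons(pair(pair(0, 0), a), cons(pair(a, a), k(pair(a, 0), pair(0, pair(0, f(a, 0)))))))  →  pair(cons(pair(cons(a, a), cons(a, a)), a), cons(pair(pair(0, 0), a), cons(pair(a, a), k(pair(a, 0), pair(0, pair(0, 0))))))   [R3 at 2.2.2.2.2.2]
4. pair(cons(pair(cons(a, a), cons(a, a)), a), cons(pair(pair(0, 0), a), cons(pair(a, a), k(pair(a, 0), pair(0, pair(0, 0))))))  →  pair(cons(pair(cons(a, a), cons(a, a)), a), cons(pair(pair(0, 0), a), cons(pair(a, a), pair(a, 0))))   [R7 at 2.2.2]

pair(cons(pair(cons(a, a), cons(a, a)), a), cons(pair(pair(0, 0), a), cons(pair(a, a), pair(a, 0))))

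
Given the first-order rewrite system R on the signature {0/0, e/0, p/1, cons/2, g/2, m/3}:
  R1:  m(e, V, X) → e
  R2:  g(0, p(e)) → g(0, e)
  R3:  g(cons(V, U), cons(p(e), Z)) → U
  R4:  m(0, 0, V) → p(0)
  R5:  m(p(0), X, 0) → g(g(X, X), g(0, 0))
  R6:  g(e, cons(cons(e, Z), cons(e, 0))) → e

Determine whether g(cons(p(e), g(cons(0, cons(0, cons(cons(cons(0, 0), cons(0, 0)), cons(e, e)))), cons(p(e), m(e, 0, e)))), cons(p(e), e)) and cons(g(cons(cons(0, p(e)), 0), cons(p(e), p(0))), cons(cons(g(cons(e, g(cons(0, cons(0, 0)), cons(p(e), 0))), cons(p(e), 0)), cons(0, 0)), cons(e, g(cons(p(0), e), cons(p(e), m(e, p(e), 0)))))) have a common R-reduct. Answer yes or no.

yes — NF(t₁) = cons(0, cons(cons(cons(0, 0), cons(0, 0)), cons(e, e))), NF(t₂) = cons(0, cons(cons(cons(0, 0), cons(0, 0)), cons(e, e)))

Reduce t₁ = g(cons(p(e), g(cons(0, cons(0, cons(cons(cons(0, 0), cons(0, 0)), cons(e, e)))), cons(p(e), m(e, 0, e)))), cons(p(e), e)):
1. g(cons(p(e), g(cons(0, cons(0, cons(cons(cons(0, 0), cons(0, 0)), cons(e, e)))), cons(p(e), m(e, 0, e)))), cons(p(e), e))  →  g(cons(0, cons(0, cons(cons(cons(0, 0), cons(0, 0)), cons(e, e)))), cons(p(e), m(e, 0, e)))   [R3 at ε]
2. g(cons(0, cons(0, cons(cons(cons(0, 0), cons(0, 0)), cons(e, e)))), cons(p(e), m(e, 0, e)))  →  cons(0, cons(cons(cons(0, 0), cons(0, 0)), cons(e, e)))   [R3 at ε]

Reduce t₂ = cons(g(cons(cons(0, p(e)), 0), cons(p(e), p(0))), cons(cons(g(cons(e, g(cons(0, cons(0, 0)), cons(p(e), 0))), cons(p(e), 0)), cons(0, 0)), cons(e, g(cons(p(0), e), cons(p(e), m(e, p(e), 0)))))):
1. cons(g(cons(cons(0, p(e)), 0), cons(p(e), p(0))), cons(cons(g(cons(e, g(cons(0, cons(0, 0)), cons(p(e), 0))), cons(p(e), 0)), cons(0, 0)), cons(e, g(cons(p(0), e), cons(p(e), m(e, p(e), 0))))))  →  cons(0, cons(cons(g(cons(e, g(cons(0, cons(0, 0)), cons(p(e), 0))), cons(p(e), 0)), cons(0, 0)), cons(e, g(cons(p(0), e), cons(p(e), m(e, p(e), 0))))))   [R3 at 1]
2. cons(0, cons(cons(g(cons(e, g(cons(0, cons(0, 0)), cons(p(e), 0))), cons(p(e), 0)), cons(0, 0)), cons(e, g(cons(p(0), e), cons(p(e), m(e, p(e), 0))))))  →  cons(0, cons(cons(g(cons(0, cons(0, 0)), cons(p(e), 0)), cons(0, 0)), cons(e, g(cons(p(0), e), cons(p(e), m(e, p(e), 0))))))   [R3 at 2.1.1]
3. cons(0, cons(cons(g(cons(0, cons(0, 0)), cons(p(e), 0)), cons(0, 0)), cons(e, g(cons(p(0), e), cons(p(e), m(e, p(e), 0))))))  →  cons(0, cons(cons(cons(0, 0), cons(0, 0)), cons(e, g(cons(p(0), e), cons(p(e), m(e, p(e), 0))))))   [R3 at 2.1.1]
4. cons(0, cons(cons(cons(0, 0), cons(0, 0)), cons(e, g(cons(p(0), e), cons(p(e), m(e, p(e), 0))))))  →  cons(0, cons(cons(cons(0, 0), cons(0, 0)), cons(e, e)))   [R3 at 2.2.2]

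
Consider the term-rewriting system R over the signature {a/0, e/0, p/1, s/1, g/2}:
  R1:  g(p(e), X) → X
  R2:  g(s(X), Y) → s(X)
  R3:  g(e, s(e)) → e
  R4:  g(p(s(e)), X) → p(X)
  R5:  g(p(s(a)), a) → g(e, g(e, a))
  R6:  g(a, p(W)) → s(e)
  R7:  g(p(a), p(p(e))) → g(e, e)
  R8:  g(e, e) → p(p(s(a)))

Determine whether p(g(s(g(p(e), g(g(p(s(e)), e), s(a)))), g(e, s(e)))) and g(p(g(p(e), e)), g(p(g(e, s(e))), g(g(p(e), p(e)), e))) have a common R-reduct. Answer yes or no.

no — NF(t₁) = p(s(s(a))), NF(t₂) = e

Reduce t₁ = p(g(s(g(p(e), g(g(p(s(e)), e), s(a)))), g(e, s(e)))):
1. p(g(s(g(p(e), g(g(p(s(e)), e), s(a)))), g(e, s(e))))  →  p(s(g(p(e), g(g(p(s(e)), e), s(a)))))   [R2 at 1]
2. p(s(g(p(e), g(g(p(s(e)), e), s(a)))))  →  p(s(g(g(p(s(e)), e), s(a))))   [R1 at 1.1]
3. p(s(g(g(p(s(e)), e), s(a))))  →  p(s(g(p(e), s(a))))   [R4 at 1.1.1]
4. p(s(g(p(e), s(a))))  →  p(s(s(a)))   [R1 at 1.1]

Reduce t₂ = g(p(g(p(e), e)), g(p(g(e, s(e))), g(g(p(e), p(e)), e))):
1. g(p(g(p(e), e)), g(p(g(e, s(e))), g(g(p(e), p(e)), e)))  →  g(p(e), g(p(g(e, s(e))), g(g(p(e), p(e)), e)))   [R1 at 1.1]
2. g(p(e), g(p(g(e, s(e))), g(g(p(e), p(e)), e)))  →  g(p(g(e, s(e))), g(g(p(e), p(e)), e))   [R1 at ε]
3. g(p(g(e, s(e))), g(g(p(e), p(e)), e))  →  g(p(e), g(g(p(e), p(e)), e))   [R3 at 1.1]
4. g(p(e), g(g(p(e), p(e)), e))  →  g(g(p(e), p(e)), e)   [R1 at ε]
5. g(g(p(e), p(e)), e)  →  g(p(e), e)   [R1 at 1]
6. g(p(e), e)  →  e   [R1 at ε]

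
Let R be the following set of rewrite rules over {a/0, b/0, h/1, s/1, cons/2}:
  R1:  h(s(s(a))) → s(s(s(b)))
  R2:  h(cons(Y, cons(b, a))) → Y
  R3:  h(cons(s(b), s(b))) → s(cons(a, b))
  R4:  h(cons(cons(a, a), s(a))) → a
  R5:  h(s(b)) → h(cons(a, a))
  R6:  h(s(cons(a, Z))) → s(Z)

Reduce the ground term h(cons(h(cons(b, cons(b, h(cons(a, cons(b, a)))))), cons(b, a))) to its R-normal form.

b

1. h(cons(h(cons(b, cons(b, h(cons(a, cons(b, a)))))), cons(b, a)))  →  h(cons(b, cons(b, h(cons(a, cons(b, a))))))   [R2 at ε]
2. h(cons(b, cons(b, h(cons(a, cons(b, a))))))  →  h(cons(b, cons(b, a)))   [R2 at 1.2.2]
3. h(cons(b, cons(b, a)))  →  b   [R2 at ε]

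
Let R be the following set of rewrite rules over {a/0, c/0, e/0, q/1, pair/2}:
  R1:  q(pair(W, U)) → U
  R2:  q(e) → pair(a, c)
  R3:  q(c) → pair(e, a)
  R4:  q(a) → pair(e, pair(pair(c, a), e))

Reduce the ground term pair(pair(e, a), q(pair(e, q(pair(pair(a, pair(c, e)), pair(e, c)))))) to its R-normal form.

pair(pair(e, a), pair(e, c))

1. pair(pair(e, a), q(pair(e, q(pair(pair(a, pair(c, e)), pair(e, c))))))  →  pair(pair(e, a), q(pair(pair(a, pair(c, e)), pair(e, c))))   [R1 at 2]
2. pair(pair(e, a), q(pair(pair(a, pair(c, e)), pair(e, c))))  →  pair(pair(e, a), pair(e, c))   [R1 at 2]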